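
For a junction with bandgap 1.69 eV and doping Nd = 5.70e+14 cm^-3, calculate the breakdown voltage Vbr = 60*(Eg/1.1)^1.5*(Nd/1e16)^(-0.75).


Step 1: Eg/1.1 = 1.69/1.1 = 1.536364
Step 2: (Eg/1.1)^1.5 = 1.536364^1.5 = 1.904326
Step 3: (Nd/1e16)^(-0.75) = (0.057)^(-0.75) = 8.572231
Step 4: Vbr = 60 * 1.904326 * 8.572231 = 979.5 V

979.5


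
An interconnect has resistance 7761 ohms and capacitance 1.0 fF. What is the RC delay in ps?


Step 1: tau = R * C
Step 2: tau = 7761 * 1.0 fF = 7761 * 1.0e-15 F
Step 3: tau = 7.761e-12 s = 7.761 ps

7.761


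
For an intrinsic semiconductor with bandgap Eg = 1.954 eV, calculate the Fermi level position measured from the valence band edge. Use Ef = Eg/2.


Step 1: For an intrinsic semiconductor, the Fermi level sits at midgap.
Step 2: Ef = Eg / 2 = 1.954 / 2 = 0.977 eV

0.977


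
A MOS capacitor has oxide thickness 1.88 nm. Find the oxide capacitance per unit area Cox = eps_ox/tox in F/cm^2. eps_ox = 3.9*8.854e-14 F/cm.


Step 1: eps_ox = 3.9 * 8.854e-14 = 3.45306e-13 F/cm
Step 2: tox in cm = 1.88 nm * 1e-7 = 1.8800e-07 cm
Step 3: Cox = 3.45306e-13 / 1.8800e-07 = 1.84e-06 F/cm^2

1.84e-06


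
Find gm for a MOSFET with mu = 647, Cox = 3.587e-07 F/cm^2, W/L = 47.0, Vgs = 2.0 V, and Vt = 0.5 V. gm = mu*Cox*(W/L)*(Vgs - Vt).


Step 1: Vov = Vgs - Vt = 2.0 - 0.5 = 1.5 V
Step 2: gm = mu * Cox * (W/L) * Vov
Step 3: gm = 647 * 3.587e-07 * 47.0 * 1.5 = 1.64e-02 S

1.64e-02


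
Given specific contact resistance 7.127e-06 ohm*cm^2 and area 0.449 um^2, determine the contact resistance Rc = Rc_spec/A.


Step 1: Convert area to cm^2: 0.449 um^2 = 4.4900e-09 cm^2
Step 2: Rc = Rc_spec / A = 7.127e-06 / 4.4900e-09
Step 3: Rc = 1.59e+03 ohms

1.59e+03


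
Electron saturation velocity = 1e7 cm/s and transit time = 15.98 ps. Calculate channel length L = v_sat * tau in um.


Step 1: tau in seconds = 15.98 ps * 1e-12 = 1.5980e-11 s
Step 2: L = v_sat * tau = 1e7 * 1.5980e-11 = 1.5980e-04 cm
Step 3: L in um = 1.5980e-04 * 1e4 = 1.598 um

1.598


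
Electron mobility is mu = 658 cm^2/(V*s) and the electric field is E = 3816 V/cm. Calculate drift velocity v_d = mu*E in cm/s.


Step 1: v_d = mu * E
Step 2: v_d = 658 * 3816 = 2510928
Step 3: v_d = 2.51e+06 cm/s

2.51e+06


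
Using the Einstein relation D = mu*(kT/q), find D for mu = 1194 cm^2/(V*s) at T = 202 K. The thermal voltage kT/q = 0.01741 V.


Step 1: D = mu * (kT/q)
Step 2: D = 1194 * 0.01741
Step 3: D = 20.79 cm^2/s

20.79


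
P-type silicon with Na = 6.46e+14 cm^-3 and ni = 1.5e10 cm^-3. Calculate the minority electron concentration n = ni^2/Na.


Step 1: Majority hole concentration p ≈ Na = 6.46e+14 cm^-3
Step 2: n = ni^2 / Na = (1.5e10)^2 / 6.46e+14
Step 3: n = 3.48e+05 cm^-3

3.48e+05


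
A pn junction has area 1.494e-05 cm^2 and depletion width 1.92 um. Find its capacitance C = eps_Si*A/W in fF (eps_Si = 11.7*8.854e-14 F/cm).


Step 1: eps_Si = 11.7 * 8.854e-14 = 1.035918e-12 F/cm
Step 2: W in cm = 1.92 * 1e-4 = 1.92e-04 cm
Step 3: C = 1.035918e-12 * 1.494e-05 / 1.92e-04 = 8.060737e-14 F
Step 4: C = 80.61 fF

80.61


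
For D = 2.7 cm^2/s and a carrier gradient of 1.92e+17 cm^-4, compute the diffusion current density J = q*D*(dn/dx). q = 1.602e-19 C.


Step 1: J = q * D * (dn/dx)
Step 2: J = 1.602e-19 * 2.7 * 1.92e+17
Step 3: J = 8.30e-02 A/cm^2

8.30e-02


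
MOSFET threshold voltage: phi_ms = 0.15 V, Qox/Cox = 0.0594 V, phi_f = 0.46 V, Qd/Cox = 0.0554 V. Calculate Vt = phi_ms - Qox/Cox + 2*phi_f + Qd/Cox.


Step 1: Vt = phi_ms - Qox/Cox + 2*phi_f + Qd/Cox
Step 2: Vt = 0.15 - 0.0594 + 2*0.46 + 0.0554
Step 3: Vt = 0.15 - 0.0594 + 0.92 + 0.0554
Step 4: Vt = 1.066 V

1.066


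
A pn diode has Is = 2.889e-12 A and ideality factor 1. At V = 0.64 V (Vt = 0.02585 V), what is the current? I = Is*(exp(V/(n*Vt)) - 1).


Step 1: V/(n*Vt) = 0.64/(1*0.02585) = 24.7582
Step 2: exp(24.7582) = 5.6539e+10
Step 3: I = 2.889e-12 * (5.6539e+10 - 1) = 1.63e-01 A

1.63e-01


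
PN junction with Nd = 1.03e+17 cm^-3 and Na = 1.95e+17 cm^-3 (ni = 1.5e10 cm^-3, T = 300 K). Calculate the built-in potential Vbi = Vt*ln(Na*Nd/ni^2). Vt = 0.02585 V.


Step 1: Compute Na*Nd/ni^2 = 1.95e+17 * 1.03e+17 / (1.5e10)^2 = 8.9267e+13
Step 2: ln(8.9267e+13) = 32.1227
Step 3: Vbi = 0.02585 * 32.1227 = 0.83 V

0.83


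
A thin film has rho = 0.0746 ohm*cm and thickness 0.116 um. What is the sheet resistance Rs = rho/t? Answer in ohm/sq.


Step 1: Convert thickness to cm: t = 0.116 um = 1.1600e-05 cm
Step 2: Rs = rho / t = 0.0746 / 1.1600e-05
Step 3: Rs = 6431.0 ohm/sq

6431.0


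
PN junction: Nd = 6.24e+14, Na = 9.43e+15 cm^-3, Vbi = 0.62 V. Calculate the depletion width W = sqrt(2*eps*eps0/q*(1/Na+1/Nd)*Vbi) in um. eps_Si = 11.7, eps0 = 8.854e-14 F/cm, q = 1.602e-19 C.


Step 1: 1/Na + 1/Nd = 1/9.43e+15 + 1/6.24e+14 = 1.70861e-15
Step 2: 2*eps*eps0/q = 2*11.7*8.854e-14/1.602e-19 = 1.293281e+07
Step 3: W^2 = 1.293281e+07 * 1.70861e-15 * 0.62 = 1.37002e-08
Step 4: W = sqrt(1.37002e-08) = 1.170e-04 cm = 1.17 um

1.17


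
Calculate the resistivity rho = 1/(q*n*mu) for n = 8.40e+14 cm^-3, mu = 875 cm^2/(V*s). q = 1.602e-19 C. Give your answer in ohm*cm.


Step 1: sigma = q * n * mu = 1.602e-19 * 8.40e+14 * 875 = 1.17747e-01 S/cm
Step 2: rho = 1 / sigma = 1 / 1.17747e-01 = 8.493 ohm*cm

8.493


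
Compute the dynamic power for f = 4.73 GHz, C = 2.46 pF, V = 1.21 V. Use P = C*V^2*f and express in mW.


Step 1: V^2 = 1.21^2 = 1.4641 V^2
Step 2: P = C*V^2*f = 2.46e-12 F * 1.4641 * 4.73e9 Hz
Step 3: P = 1.703597478e-02 W
Step 4: P = 17.036 mW

17.036


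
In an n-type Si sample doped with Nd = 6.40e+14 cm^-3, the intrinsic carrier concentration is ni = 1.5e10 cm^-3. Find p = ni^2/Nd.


Step 1: Since Nd >> ni, n ≈ Nd = 6.40e+14 cm^-3
Step 2: p = ni^2 / n = (1.5e10)^2 / 6.40e+14
Step 3: p = 2.25e20 / 6.40e+14 = 3.52e+05 cm^-3

3.52e+05


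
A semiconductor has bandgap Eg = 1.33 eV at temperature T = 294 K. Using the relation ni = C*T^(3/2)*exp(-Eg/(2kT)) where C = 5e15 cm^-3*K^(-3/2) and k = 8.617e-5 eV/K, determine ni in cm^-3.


Step 1: Compute kT = 8.617e-5 * 294 = 0.02533398 eV
Step 2: Exponent = -Eg/(2kT) = -1.33/(2*0.02533398) = -26.24933
Step 3: T^(3/2) = 294^1.5 = 5041.05
Step 4: ni = 5e15 * 5041.05 * exp(-26.24933) = 1.00e+08 cm^-3

1.00e+08


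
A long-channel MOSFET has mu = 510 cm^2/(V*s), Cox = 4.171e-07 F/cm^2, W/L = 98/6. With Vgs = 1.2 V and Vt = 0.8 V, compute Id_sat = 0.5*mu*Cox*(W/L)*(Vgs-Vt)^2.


Step 1: Overdrive voltage Vov = Vgs - Vt = 1.2 - 0.8 = 0.4 V
Step 2: W/L = 98/6 = 16.3333
Step 3: Id = 0.5 * 510 * 4.171e-07 * 16.3333 * 0.4^2
Step 4: Id = 2.78e-04 A

2.78e-04


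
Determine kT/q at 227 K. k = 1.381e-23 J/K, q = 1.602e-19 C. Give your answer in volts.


Step 1: kT = 1.381e-23 * 227 = 3.13487e-21 J
Step 2: Vt = kT/q = 3.13487e-21 / 1.602e-19
Step 3: Vt = 0.01957 V

0.01957


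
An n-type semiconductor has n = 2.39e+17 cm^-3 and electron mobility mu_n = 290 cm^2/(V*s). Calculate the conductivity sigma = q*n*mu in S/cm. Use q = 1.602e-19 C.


Step 1: sigma = q * n * mu
Step 2: sigma = 1.602e-19 * 2.39e+17 * 290
Step 3: sigma = 1.110e+01 S/cm

1.110e+01


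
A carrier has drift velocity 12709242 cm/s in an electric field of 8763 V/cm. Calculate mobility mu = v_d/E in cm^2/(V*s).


Step 1: mu = v_d / E
Step 2: mu = 12709242 / 8763
Step 3: mu = 1450.33 cm^2/(V*s)

1450.33


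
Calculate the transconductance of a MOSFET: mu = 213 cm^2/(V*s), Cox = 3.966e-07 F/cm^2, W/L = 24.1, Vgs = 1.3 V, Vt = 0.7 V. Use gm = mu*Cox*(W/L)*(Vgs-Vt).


Step 1: Vov = Vgs - Vt = 1.3 - 0.7 = 0.6 V
Step 2: gm = mu * Cox * (W/L) * Vov
Step 3: gm = 213 * 3.966e-07 * 24.1 * 0.6 = 1.22e-03 S

1.22e-03


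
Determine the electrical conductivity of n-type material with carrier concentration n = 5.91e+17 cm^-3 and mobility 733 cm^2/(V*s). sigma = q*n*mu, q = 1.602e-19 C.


Step 1: sigma = q * n * mu
Step 2: sigma = 1.602e-19 * 5.91e+17 * 733
Step 3: sigma = 6.940e+01 S/cm

6.940e+01


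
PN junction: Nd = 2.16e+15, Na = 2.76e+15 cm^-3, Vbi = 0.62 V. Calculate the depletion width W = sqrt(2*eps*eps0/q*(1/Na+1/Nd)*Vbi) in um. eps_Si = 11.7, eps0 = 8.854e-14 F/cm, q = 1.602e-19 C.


Step 1: 1/Na + 1/Nd = 1/2.76e+15 + 1/2.16e+15 = 8.25282e-16
Step 2: 2*eps*eps0/q = 2*11.7*8.854e-14/1.602e-19 = 1.293281e+07
Step 3: W^2 = 1.293281e+07 * 8.25282e-16 * 0.62 = 6.61739e-09
Step 4: W = sqrt(6.61739e-09) = 8.135e-05 cm = 0.8135 um

0.8135


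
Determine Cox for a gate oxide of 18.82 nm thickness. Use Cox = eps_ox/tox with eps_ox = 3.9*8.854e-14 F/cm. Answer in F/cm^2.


Step 1: eps_ox = 3.9 * 8.854e-14 = 3.45306e-13 F/cm
Step 2: tox in cm = 18.82 nm * 1e-7 = 1.8820e-06 cm
Step 3: Cox = 3.45306e-13 / 1.8820e-06 = 1.83e-07 F/cm^2

1.83e-07


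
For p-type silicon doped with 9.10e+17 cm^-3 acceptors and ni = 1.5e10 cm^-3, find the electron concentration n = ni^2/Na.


Step 1: Majority hole concentration p ≈ Na = 9.10e+17 cm^-3
Step 2: n = ni^2 / Na = (1.5e10)^2 / 9.10e+17
Step 3: n = 2.47e+02 cm^-3

2.47e+02


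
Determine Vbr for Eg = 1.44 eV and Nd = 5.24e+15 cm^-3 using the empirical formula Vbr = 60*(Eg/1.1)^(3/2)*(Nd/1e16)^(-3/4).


Step 1: Eg/1.1 = 1.44/1.1 = 1.309091
Step 2: (Eg/1.1)^1.5 = 1.309091^1.5 = 1.497803
Step 3: (Nd/1e16)^(-0.75) = (0.524)^(-0.75) = 1.623684
Step 4: Vbr = 60 * 1.497803 * 1.623684 = 145.9 V

145.9


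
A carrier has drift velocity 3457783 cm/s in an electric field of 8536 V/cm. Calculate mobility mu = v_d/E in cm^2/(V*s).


Step 1: mu = v_d / E
Step 2: mu = 3457783 / 8536
Step 3: mu = 405.08 cm^2/(V*s)

405.08


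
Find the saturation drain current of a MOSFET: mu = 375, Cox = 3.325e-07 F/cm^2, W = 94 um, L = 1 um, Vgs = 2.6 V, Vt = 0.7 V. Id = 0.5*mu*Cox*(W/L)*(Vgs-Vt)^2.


Step 1: Overdrive voltage Vov = Vgs - Vt = 2.6 - 0.7 = 1.9 V
Step 2: W/L = 94/1 = 94
Step 3: Id = 0.5 * 375 * 3.325e-07 * 94 * 1.9^2
Step 4: Id = 2.12e-02 A

2.12e-02


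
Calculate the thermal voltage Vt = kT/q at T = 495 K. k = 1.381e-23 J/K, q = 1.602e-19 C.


Step 1: kT = 1.381e-23 * 495 = 6.83595e-21 J
Step 2: Vt = kT/q = 6.83595e-21 / 1.602e-19
Step 3: Vt = 0.04267 V

0.04267


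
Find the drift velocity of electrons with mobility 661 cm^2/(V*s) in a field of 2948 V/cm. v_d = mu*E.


Step 1: v_d = mu * E
Step 2: v_d = 661 * 2948 = 1948628
Step 3: v_d = 1.95e+06 cm/s

1.95e+06


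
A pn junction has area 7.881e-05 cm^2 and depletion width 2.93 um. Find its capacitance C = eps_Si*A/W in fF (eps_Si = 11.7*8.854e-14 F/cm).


Step 1: eps_Si = 11.7 * 8.854e-14 = 1.035918e-12 F/cm
Step 2: W in cm = 2.93 * 1e-4 = 2.93e-04 cm
Step 3: C = 1.035918e-12 * 7.881e-05 / 2.93e-04 = 2.786372e-13 F
Step 4: C = 278.64 fF

278.64


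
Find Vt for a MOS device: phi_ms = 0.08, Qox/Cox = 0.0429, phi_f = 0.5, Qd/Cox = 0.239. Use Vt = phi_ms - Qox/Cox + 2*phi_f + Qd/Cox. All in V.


Step 1: Vt = phi_ms - Qox/Cox + 2*phi_f + Qd/Cox
Step 2: Vt = 0.08 - 0.0429 + 2*0.5 + 0.239
Step 3: Vt = 0.08 - 0.0429 + 1.0 + 0.239
Step 4: Vt = 1.2761 V

1.2761


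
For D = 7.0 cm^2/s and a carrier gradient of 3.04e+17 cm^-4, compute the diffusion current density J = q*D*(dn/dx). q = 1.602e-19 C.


Step 1: J = q * D * (dn/dx)
Step 2: J = 1.602e-19 * 7.0 * 3.04e+17
Step 3: J = 3.41e-01 A/cm^2

3.41e-01


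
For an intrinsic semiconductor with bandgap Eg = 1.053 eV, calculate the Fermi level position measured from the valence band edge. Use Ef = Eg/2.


Step 1: For an intrinsic semiconductor, the Fermi level sits at midgap.
Step 2: Ef = Eg / 2 = 1.053 / 2 = 0.5265 eV

0.5265


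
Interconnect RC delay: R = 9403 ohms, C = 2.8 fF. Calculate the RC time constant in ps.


Step 1: tau = R * C
Step 2: tau = 9403 * 2.8 fF = 9403 * 2.8e-15 F
Step 3: tau = 2.63284e-11 s = 26.3284 ps

26.3284


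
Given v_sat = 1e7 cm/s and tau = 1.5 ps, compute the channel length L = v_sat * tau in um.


Step 1: tau in seconds = 1.5 ps * 1e-12 = 1.5000e-12 s
Step 2: L = v_sat * tau = 1e7 * 1.5000e-12 = 1.5000e-05 cm
Step 3: L in um = 1.5000e-05 * 1e4 = 0.15 um

0.15


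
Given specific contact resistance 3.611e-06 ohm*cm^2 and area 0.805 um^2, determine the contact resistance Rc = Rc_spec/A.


Step 1: Convert area to cm^2: 0.805 um^2 = 8.0500e-09 cm^2
Step 2: Rc = Rc_spec / A = 3.611e-06 / 8.0500e-09
Step 3: Rc = 4.49e+02 ohms

4.49e+02


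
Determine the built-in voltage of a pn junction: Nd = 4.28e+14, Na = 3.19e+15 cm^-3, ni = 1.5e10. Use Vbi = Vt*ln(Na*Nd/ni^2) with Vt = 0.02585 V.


Step 1: Compute Na*Nd/ni^2 = 3.19e+15 * 4.28e+14 / (1.5e10)^2 = 6.0681e+09
Step 2: ln(6.0681e+09) = 22.5263
Step 3: Vbi = 0.02585 * 22.5263 = 0.582 V

0.582


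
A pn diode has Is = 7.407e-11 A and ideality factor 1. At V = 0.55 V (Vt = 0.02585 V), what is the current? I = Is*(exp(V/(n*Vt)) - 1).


Step 1: V/(n*Vt) = 0.55/(1*0.02585) = 21.2766
Step 2: exp(21.2766) = 1.7390e+09
Step 3: I = 7.407e-11 * (1.7390e+09 - 1) = 1.29e-01 A

1.29e-01


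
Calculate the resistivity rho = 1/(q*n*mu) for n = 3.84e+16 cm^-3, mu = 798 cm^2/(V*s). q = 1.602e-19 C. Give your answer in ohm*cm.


Step 1: sigma = q * n * mu = 1.602e-19 * 3.84e+16 * 798 = 4.90904e+00 S/cm
Step 2: rho = 1 / sigma = 1 / 4.90904e+00 = 0.2037 ohm*cm

0.2037


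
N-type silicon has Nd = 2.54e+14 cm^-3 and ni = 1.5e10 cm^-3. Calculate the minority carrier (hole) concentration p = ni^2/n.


Step 1: Since Nd >> ni, n ≈ Nd = 2.54e+14 cm^-3
Step 2: p = ni^2 / n = (1.5e10)^2 / 2.54e+14
Step 3: p = 2.25e20 / 2.54e+14 = 8.86e+05 cm^-3

8.86e+05


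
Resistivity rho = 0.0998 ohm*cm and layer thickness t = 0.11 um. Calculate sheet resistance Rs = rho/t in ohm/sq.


Step 1: Convert thickness to cm: t = 0.11 um = 1.1000e-05 cm
Step 2: Rs = rho / t = 0.0998 / 1.1000e-05
Step 3: Rs = 9072.7 ohm/sq

9072.7


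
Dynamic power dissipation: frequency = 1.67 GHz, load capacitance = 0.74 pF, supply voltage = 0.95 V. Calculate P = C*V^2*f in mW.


Step 1: V^2 = 0.95^2 = 0.9025 V^2
Step 2: P = C*V^2*f = 0.74e-12 F * 0.9025 * 1.67e9 Hz
Step 3: P = 1.1153095e-03 W
Step 4: P = 1.115 mW

1.115


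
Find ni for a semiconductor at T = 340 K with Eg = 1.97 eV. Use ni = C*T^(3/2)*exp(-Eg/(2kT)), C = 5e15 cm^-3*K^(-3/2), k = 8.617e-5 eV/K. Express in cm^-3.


Step 1: Compute kT = 8.617e-5 * 340 = 0.0292978 eV
Step 2: Exponent = -Eg/(2kT) = -1.97/(2*0.0292978) = -33.62027
Step 3: T^(3/2) = 340^1.5 = 6269.29
Step 4: ni = 5e15 * 6269.29 * exp(-33.62027) = 7.85e+04 cm^-3

7.85e+04


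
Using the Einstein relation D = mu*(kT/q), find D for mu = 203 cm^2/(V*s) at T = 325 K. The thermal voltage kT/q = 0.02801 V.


Step 1: D = mu * (kT/q)
Step 2: D = 203 * 0.02801
Step 3: D = 5.69 cm^2/s

5.69


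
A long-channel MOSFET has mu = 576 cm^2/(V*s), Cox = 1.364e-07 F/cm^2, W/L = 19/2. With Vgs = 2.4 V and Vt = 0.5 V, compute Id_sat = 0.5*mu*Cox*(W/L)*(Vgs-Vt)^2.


Step 1: Overdrive voltage Vov = Vgs - Vt = 2.4 - 0.5 = 1.9 V
Step 2: W/L = 19/2 = 9.5
Step 3: Id = 0.5 * 576 * 1.364e-07 * 9.5 * 1.9^2
Step 4: Id = 1.35e-03 A

1.35e-03


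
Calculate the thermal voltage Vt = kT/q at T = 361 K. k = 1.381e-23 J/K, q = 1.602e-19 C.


Step 1: kT = 1.381e-23 * 361 = 4.98541e-21 J
Step 2: Vt = kT/q = 4.98541e-21 / 1.602e-19
Step 3: Vt = 0.03112 V

0.03112


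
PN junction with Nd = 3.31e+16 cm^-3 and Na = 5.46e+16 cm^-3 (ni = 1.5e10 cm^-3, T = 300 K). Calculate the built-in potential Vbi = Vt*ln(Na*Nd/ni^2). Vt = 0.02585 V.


Step 1: Compute Na*Nd/ni^2 = 5.46e+16 * 3.31e+16 / (1.5e10)^2 = 8.0323e+12
Step 2: ln(8.0323e+12) = 29.7145
Step 3: Vbi = 0.02585 * 29.7145 = 0.768 V

0.768


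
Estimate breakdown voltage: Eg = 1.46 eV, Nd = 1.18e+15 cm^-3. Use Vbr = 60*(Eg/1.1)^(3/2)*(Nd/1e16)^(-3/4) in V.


Step 1: Eg/1.1 = 1.46/1.1 = 1.327273
Step 2: (Eg/1.1)^1.5 = 1.327273^1.5 = 1.529116
Step 3: (Nd/1e16)^(-0.75) = (0.118)^(-0.75) = 4.966935
Step 4: Vbr = 60 * 1.529116 * 4.966935 = 455.7 V

455.7


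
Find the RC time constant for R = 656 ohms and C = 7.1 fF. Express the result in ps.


Step 1: tau = R * C
Step 2: tau = 656 * 7.1 fF = 656 * 7.1e-15 F
Step 3: tau = 4.6576e-12 s = 4.6576 ps

4.6576


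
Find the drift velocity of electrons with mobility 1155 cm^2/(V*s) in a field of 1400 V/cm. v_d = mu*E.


Step 1: v_d = mu * E
Step 2: v_d = 1155 * 1400 = 1617000
Step 3: v_d = 1.62e+06 cm/s

1.62e+06


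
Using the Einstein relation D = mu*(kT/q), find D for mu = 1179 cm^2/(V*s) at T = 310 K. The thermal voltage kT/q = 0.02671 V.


Step 1: D = mu * (kT/q)
Step 2: D = 1179 * 0.02671
Step 3: D = 31.49 cm^2/s

31.49


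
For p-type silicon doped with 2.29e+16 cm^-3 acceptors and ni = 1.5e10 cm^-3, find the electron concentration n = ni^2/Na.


Step 1: Majority hole concentration p ≈ Na = 2.29e+16 cm^-3
Step 2: n = ni^2 / Na = (1.5e10)^2 / 2.29e+16
Step 3: n = 9.83e+03 cm^-3

9.83e+03


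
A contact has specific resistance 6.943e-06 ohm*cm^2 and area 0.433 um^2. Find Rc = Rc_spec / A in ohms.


Step 1: Convert area to cm^2: 0.433 um^2 = 4.3300e-09 cm^2
Step 2: Rc = Rc_spec / A = 6.943e-06 / 4.3300e-09
Step 3: Rc = 1.60e+03 ohms

1.60e+03


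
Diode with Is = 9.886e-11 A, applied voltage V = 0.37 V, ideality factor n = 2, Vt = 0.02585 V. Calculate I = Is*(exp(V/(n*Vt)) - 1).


Step 1: V/(n*Vt) = 0.37/(2*0.02585) = 7.1567
Step 2: exp(7.1567) = 1.2827e+03
Step 3: I = 9.886e-11 * (1.2827e+03 - 1) = 1.27e-07 A

1.27e-07


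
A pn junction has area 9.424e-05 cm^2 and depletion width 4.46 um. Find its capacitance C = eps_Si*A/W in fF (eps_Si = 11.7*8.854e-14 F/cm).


Step 1: eps_Si = 11.7 * 8.854e-14 = 1.035918e-12 F/cm
Step 2: W in cm = 4.46 * 1e-4 = 4.46e-04 cm
Step 3: C = 1.035918e-12 * 9.424e-05 / 4.46e-04 = 2.188899e-13 F
Step 4: C = 218.89 fF

218.89


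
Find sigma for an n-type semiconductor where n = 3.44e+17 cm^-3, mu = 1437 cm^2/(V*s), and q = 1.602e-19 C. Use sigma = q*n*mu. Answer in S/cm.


Step 1: sigma = q * n * mu
Step 2: sigma = 1.602e-19 * 3.44e+17 * 1437
Step 3: sigma = 7.919e+01 S/cm

7.919e+01


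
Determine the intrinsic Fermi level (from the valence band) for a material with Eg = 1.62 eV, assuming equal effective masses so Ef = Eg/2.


Step 1: For an intrinsic semiconductor, the Fermi level sits at midgap.
Step 2: Ef = Eg / 2 = 1.62 / 2 = 0.81 eV

0.81


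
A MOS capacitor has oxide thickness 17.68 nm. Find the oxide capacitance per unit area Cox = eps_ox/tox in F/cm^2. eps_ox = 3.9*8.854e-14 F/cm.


Step 1: eps_ox = 3.9 * 8.854e-14 = 3.45306e-13 F/cm
Step 2: tox in cm = 17.68 nm * 1e-7 = 1.7680e-06 cm
Step 3: Cox = 3.45306e-13 / 1.7680e-06 = 1.95e-07 F/cm^2

1.95e-07


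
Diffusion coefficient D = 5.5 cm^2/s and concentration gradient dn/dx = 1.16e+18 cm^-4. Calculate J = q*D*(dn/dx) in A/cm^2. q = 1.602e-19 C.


Step 1: J = q * D * (dn/dx)
Step 2: J = 1.602e-19 * 5.5 * 1.16e+18
Step 3: J = 1.02e+00 A/cm^2

1.02e+00


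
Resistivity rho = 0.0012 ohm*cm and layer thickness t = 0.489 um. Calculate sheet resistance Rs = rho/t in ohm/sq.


Step 1: Convert thickness to cm: t = 0.489 um = 4.8900e-05 cm
Step 2: Rs = rho / t = 0.0012 / 4.8900e-05
Step 3: Rs = 24.5 ohm/sq

24.5


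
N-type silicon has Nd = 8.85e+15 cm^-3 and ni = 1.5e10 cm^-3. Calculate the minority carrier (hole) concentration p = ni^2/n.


Step 1: Since Nd >> ni, n ≈ Nd = 8.85e+15 cm^-3
Step 2: p = ni^2 / n = (1.5e10)^2 / 8.85e+15
Step 3: p = 2.25e20 / 8.85e+15 = 2.54e+04 cm^-3

2.54e+04


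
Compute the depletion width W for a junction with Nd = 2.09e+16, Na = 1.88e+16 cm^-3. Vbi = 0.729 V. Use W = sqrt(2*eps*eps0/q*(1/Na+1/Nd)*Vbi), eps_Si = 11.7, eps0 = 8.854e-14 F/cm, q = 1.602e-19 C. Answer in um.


Step 1: 1/Na + 1/Nd = 1/1.88e+16 + 1/2.09e+16 = 1.01038e-16
Step 2: 2*eps*eps0/q = 2*11.7*8.854e-14/1.602e-19 = 1.293281e+07
Step 3: W^2 = 1.293281e+07 * 1.01038e-16 * 0.729 = 9.52588e-10
Step 4: W = sqrt(9.52588e-10) = 3.086e-05 cm = 0.3086 um

0.3086


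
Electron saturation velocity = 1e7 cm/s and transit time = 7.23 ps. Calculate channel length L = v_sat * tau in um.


Step 1: tau in seconds = 7.23 ps * 1e-12 = 7.2300e-12 s
Step 2: L = v_sat * tau = 1e7 * 7.2300e-12 = 7.2300e-05 cm
Step 3: L in um = 7.2300e-05 * 1e4 = 0.723 um

0.723


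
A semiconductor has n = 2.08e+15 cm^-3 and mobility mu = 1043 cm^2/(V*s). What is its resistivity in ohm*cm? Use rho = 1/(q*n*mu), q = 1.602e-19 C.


Step 1: sigma = q * n * mu = 1.602e-19 * 2.08e+15 * 1043 = 3.47544e-01 S/cm
Step 2: rho = 1 / sigma = 1 / 3.47544e-01 = 2.877 ohm*cm

2.877


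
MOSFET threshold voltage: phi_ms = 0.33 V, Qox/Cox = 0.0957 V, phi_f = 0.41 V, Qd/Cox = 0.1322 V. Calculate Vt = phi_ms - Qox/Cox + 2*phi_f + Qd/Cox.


Step 1: Vt = phi_ms - Qox/Cox + 2*phi_f + Qd/Cox
Step 2: Vt = 0.33 - 0.0957 + 2*0.41 + 0.1322
Step 3: Vt = 0.33 - 0.0957 + 0.82 + 0.1322
Step 4: Vt = 1.1865 V

1.1865


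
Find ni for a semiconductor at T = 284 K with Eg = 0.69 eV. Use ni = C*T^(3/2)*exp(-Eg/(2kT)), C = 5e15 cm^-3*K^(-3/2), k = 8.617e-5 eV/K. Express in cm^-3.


Step 1: Compute kT = 8.617e-5 * 284 = 0.02447228 eV
Step 2: Exponent = -Eg/(2kT) = -0.69/(2*0.02447228) = -14.09758
Step 3: T^(3/2) = 284^1.5 = 4786.05
Step 4: ni = 5e15 * 4786.05 * exp(-14.09758) = 1.80e+13 cm^-3

1.80e+13


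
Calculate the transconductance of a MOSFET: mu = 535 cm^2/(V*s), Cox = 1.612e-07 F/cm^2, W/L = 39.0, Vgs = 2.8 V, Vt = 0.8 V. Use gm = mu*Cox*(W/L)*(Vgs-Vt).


Step 1: Vov = Vgs - Vt = 2.8 - 0.8 = 2.0 V
Step 2: gm = mu * Cox * (W/L) * Vov
Step 3: gm = 535 * 1.612e-07 * 39.0 * 2.0 = 6.73e-03 S

6.73e-03


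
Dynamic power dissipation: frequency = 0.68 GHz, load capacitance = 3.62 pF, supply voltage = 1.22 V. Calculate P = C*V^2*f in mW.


Step 1: V^2 = 1.22^2 = 1.4884 V^2
Step 2: P = C*V^2*f = 3.62e-12 F * 1.4884 * 0.68e9 Hz
Step 3: P = 3.66384544e-03 W
Step 4: P = 3.664 mW

3.664


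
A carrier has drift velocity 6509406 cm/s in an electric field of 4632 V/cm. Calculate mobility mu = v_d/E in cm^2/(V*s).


Step 1: mu = v_d / E
Step 2: mu = 6509406 / 4632
Step 3: mu = 1405.31 cm^2/(V*s)

1405.31


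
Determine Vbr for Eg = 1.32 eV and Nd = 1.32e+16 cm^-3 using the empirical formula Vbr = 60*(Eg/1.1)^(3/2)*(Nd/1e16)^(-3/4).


Step 1: Eg/1.1 = 1.32/1.1 = 1.200000
Step 2: (Eg/1.1)^1.5 = 1.200000^1.5 = 1.314534
Step 3: (Nd/1e16)^(-0.75) = (1.32)^(-0.75) = 0.812025
Step 4: Vbr = 60 * 1.314534 * 0.812025 = 64.0 V

64.0


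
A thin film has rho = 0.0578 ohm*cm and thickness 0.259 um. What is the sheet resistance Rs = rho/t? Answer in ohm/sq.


Step 1: Convert thickness to cm: t = 0.259 um = 2.5900e-05 cm
Step 2: Rs = rho / t = 0.0578 / 2.5900e-05
Step 3: Rs = 2231.7 ohm/sq

2231.7


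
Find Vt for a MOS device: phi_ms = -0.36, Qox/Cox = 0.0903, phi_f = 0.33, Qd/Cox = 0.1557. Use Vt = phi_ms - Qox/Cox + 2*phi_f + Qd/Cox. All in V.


Step 1: Vt = phi_ms - Qox/Cox + 2*phi_f + Qd/Cox
Step 2: Vt = -0.36 - 0.0903 + 2*0.33 + 0.1557
Step 3: Vt = -0.36 - 0.0903 + 0.66 + 0.1557
Step 4: Vt = 0.3654 V

0.3654


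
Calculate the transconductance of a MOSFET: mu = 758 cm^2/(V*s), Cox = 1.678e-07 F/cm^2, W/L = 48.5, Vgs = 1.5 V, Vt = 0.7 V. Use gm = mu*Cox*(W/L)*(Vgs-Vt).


Step 1: Vov = Vgs - Vt = 1.5 - 0.7 = 0.8 V
Step 2: gm = mu * Cox * (W/L) * Vov
Step 3: gm = 758 * 1.678e-07 * 48.5 * 0.8 = 4.94e-03 S

4.94e-03


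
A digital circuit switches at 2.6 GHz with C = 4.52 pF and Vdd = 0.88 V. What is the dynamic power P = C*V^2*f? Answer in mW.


Step 1: V^2 = 0.88^2 = 0.7744 V^2
Step 2: P = C*V^2*f = 4.52e-12 F * 0.7744 * 2.6e9 Hz
Step 3: P = 9.1007488e-03 W
Step 4: P = 9.101 mW

9.101


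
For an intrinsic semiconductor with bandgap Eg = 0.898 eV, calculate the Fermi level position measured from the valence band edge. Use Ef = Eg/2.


Step 1: For an intrinsic semiconductor, the Fermi level sits at midgap.
Step 2: Ef = Eg / 2 = 0.898 / 2 = 0.449 eV

0.449


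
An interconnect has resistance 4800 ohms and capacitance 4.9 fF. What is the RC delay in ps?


Step 1: tau = R * C
Step 2: tau = 4800 * 4.9 fF = 4800 * 4.9e-15 F
Step 3: tau = 2.352e-11 s = 23.52 ps

23.52


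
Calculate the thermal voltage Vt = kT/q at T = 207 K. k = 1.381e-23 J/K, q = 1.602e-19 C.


Step 1: kT = 1.381e-23 * 207 = 2.85867e-21 J
Step 2: Vt = kT/q = 2.85867e-21 / 1.602e-19
Step 3: Vt = 0.01784 V

0.01784


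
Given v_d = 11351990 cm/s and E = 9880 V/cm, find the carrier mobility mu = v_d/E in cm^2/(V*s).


Step 1: mu = v_d / E
Step 2: mu = 11351990 / 9880
Step 3: mu = 1148.99 cm^2/(V*s)

1148.99


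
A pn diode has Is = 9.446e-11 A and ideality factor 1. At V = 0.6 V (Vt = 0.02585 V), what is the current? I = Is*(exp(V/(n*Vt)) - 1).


Step 1: V/(n*Vt) = 0.6/(1*0.02585) = 23.2108
Step 2: exp(23.2108) = 1.2032e+10
Step 3: I = 9.446e-11 * (1.2032e+10 - 1) = 1.14e+00 A

1.14e+00


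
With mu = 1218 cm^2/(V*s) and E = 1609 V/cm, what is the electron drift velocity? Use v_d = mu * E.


Step 1: v_d = mu * E
Step 2: v_d = 1218 * 1609 = 1959762
Step 3: v_d = 1.96e+06 cm/s

1.96e+06


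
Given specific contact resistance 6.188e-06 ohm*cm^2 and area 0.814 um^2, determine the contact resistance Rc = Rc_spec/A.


Step 1: Convert area to cm^2: 0.814 um^2 = 8.1400e-09 cm^2
Step 2: Rc = Rc_spec / A = 6.188e-06 / 8.1400e-09
Step 3: Rc = 7.60e+02 ohms

7.60e+02


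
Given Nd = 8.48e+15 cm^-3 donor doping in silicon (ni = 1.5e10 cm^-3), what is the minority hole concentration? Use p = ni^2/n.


Step 1: Since Nd >> ni, n ≈ Nd = 8.48e+15 cm^-3
Step 2: p = ni^2 / n = (1.5e10)^2 / 8.48e+15
Step 3: p = 2.25e20 / 8.48e+15 = 2.65e+04 cm^-3

2.65e+04


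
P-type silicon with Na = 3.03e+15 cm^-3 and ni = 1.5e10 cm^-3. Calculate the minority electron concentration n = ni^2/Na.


Step 1: Majority hole concentration p ≈ Na = 3.03e+15 cm^-3
Step 2: n = ni^2 / Na = (1.5e10)^2 / 3.03e+15
Step 3: n = 7.43e+04 cm^-3

7.43e+04


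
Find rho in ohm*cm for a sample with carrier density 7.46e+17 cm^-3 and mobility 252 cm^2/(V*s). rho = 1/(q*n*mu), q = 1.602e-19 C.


Step 1: sigma = q * n * mu = 1.602e-19 * 7.46e+17 * 252 = 3.01163e+01 S/cm
Step 2: rho = 1 / sigma = 1 / 3.01163e+01 = 0.0332 ohm*cm

0.0332


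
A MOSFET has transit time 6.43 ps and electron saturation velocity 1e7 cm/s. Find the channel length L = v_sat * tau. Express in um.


Step 1: tau in seconds = 6.43 ps * 1e-12 = 6.4300e-12 s
Step 2: L = v_sat * tau = 1e7 * 6.4300e-12 = 6.4300e-05 cm
Step 3: L in um = 6.4300e-05 * 1e4 = 0.643 um

0.643


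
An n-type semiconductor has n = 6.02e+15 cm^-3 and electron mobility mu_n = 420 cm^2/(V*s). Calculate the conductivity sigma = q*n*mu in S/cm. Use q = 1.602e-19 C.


Step 1: sigma = q * n * mu
Step 2: sigma = 1.602e-19 * 6.02e+15 * 420
Step 3: sigma = 4.050e-01 S/cm

4.050e-01


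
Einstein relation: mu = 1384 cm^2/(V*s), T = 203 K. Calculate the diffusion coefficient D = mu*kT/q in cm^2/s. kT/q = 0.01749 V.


Step 1: D = mu * (kT/q)
Step 2: D = 1384 * 0.01749
Step 3: D = 24.21 cm^2/s

24.21


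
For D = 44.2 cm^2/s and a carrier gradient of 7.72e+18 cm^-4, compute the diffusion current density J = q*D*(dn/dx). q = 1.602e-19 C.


Step 1: J = q * D * (dn/dx)
Step 2: J = 1.602e-19 * 44.2 * 7.72e+18
Step 3: J = 5.47e+01 A/cm^2

5.47e+01


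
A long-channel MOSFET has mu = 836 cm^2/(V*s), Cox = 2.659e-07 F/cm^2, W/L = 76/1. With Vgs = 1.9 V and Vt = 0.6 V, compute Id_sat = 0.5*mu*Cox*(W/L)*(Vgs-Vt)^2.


Step 1: Overdrive voltage Vov = Vgs - Vt = 1.9 - 0.6 = 1.3 V
Step 2: W/L = 76/1 = 76
Step 3: Id = 0.5 * 836 * 2.659e-07 * 76 * 1.3^2
Step 4: Id = 1.43e-02 A

1.43e-02


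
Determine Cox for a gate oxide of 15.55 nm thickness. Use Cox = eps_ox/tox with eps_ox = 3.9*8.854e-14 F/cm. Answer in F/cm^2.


Step 1: eps_ox = 3.9 * 8.854e-14 = 3.45306e-13 F/cm
Step 2: tox in cm = 15.55 nm * 1e-7 = 1.5550e-06 cm
Step 3: Cox = 3.45306e-13 / 1.5550e-06 = 2.22e-07 F/cm^2

2.22e-07


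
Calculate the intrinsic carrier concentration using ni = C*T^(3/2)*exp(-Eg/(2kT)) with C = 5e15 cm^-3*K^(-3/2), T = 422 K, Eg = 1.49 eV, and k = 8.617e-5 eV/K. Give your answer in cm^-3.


Step 1: Compute kT = 8.617e-5 * 422 = 0.03636374 eV
Step 2: Exponent = -Eg/(2kT) = -1.49/(2*0.03636374) = -20.48744
Step 3: T^(3/2) = 422^1.5 = 8668.99
Step 4: ni = 5e15 * 8668.99 * exp(-20.48744) = 5.49e+10 cm^-3

5.49e+10


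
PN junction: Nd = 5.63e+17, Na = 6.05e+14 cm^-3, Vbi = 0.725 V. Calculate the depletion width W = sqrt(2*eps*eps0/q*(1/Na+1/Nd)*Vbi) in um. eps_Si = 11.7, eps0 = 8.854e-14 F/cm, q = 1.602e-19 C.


Step 1: 1/Na + 1/Nd = 1/6.05e+14 + 1/5.63e+17 = 1.65467e-15
Step 2: 2*eps*eps0/q = 2*11.7*8.854e-14/1.602e-19 = 1.293281e+07
Step 3: W^2 = 1.293281e+07 * 1.65467e-15 * 0.725 = 1.55147e-08
Step 4: W = sqrt(1.55147e-08) = 1.246e-04 cm = 1.246 um

1.246


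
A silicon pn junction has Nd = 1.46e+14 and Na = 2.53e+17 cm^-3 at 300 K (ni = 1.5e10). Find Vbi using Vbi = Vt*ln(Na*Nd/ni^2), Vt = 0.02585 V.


Step 1: Compute Na*Nd/ni^2 = 2.53e+17 * 1.46e+14 / (1.5e10)^2 = 1.6417e+11
Step 2: ln(1.6417e+11) = 25.8242
Step 3: Vbi = 0.02585 * 25.8242 = 0.668 V

0.668


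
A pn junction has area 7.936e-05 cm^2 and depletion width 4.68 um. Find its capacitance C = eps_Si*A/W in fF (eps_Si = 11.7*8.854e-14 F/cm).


Step 1: eps_Si = 11.7 * 8.854e-14 = 1.035918e-12 F/cm
Step 2: W in cm = 4.68 * 1e-4 = 4.68e-04 cm
Step 3: C = 1.035918e-12 * 7.936e-05 / 4.68e-04 = 1.756634e-13 F
Step 4: C = 175.66 fF

175.66


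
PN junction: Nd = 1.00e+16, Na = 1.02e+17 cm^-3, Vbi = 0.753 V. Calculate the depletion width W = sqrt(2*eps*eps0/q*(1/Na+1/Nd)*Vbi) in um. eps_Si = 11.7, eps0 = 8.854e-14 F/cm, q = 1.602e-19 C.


Step 1: 1/Na + 1/Nd = 1/1.02e+17 + 1/1.00e+16 = 1.09804e-16
Step 2: 2*eps*eps0/q = 2*11.7*8.854e-14/1.602e-19 = 1.293281e+07
Step 3: W^2 = 1.293281e+07 * 1.09804e-16 * 0.753 = 1.06932e-09
Step 4: W = sqrt(1.06932e-09) = 3.270e-05 cm = 0.327 um

0.327


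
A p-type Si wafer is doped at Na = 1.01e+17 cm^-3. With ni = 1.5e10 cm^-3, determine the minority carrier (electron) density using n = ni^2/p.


Step 1: Majority hole concentration p ≈ Na = 1.01e+17 cm^-3
Step 2: n = ni^2 / Na = (1.5e10)^2 / 1.01e+17
Step 3: n = 2.23e+03 cm^-3

2.23e+03


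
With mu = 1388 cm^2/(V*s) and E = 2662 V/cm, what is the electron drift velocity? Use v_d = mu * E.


Step 1: v_d = mu * E
Step 2: v_d = 1388 * 2662 = 3694856
Step 3: v_d = 3.69e+06 cm/s

3.69e+06


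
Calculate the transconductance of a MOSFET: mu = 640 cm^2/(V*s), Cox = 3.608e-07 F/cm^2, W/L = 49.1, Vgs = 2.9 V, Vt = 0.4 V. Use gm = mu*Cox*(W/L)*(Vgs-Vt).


Step 1: Vov = Vgs - Vt = 2.9 - 0.4 = 2.5 V
Step 2: gm = mu * Cox * (W/L) * Vov
Step 3: gm = 640 * 3.608e-07 * 49.1 * 2.5 = 2.83e-02 S

2.83e-02


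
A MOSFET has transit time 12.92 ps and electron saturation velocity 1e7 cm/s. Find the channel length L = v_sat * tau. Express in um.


Step 1: tau in seconds = 12.92 ps * 1e-12 = 1.2920e-11 s
Step 2: L = v_sat * tau = 1e7 * 1.2920e-11 = 1.2920e-04 cm
Step 3: L in um = 1.2920e-04 * 1e4 = 1.292 um

1.292


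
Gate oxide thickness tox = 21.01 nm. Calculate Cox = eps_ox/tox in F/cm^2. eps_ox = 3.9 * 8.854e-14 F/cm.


Step 1: eps_ox = 3.9 * 8.854e-14 = 3.45306e-13 F/cm
Step 2: tox in cm = 21.01 nm * 1e-7 = 2.1010e-06 cm
Step 3: Cox = 3.45306e-13 / 2.1010e-06 = 1.64e-07 F/cm^2

1.64e-07


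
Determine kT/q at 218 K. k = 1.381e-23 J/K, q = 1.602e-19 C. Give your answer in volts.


Step 1: kT = 1.381e-23 * 218 = 3.01058e-21 J
Step 2: Vt = kT/q = 3.01058e-21 / 1.602e-19
Step 3: Vt = 0.01879 V

0.01879


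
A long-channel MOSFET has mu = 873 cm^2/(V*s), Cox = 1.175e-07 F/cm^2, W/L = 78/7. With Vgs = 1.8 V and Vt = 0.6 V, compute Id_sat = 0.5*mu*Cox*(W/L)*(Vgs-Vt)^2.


Step 1: Overdrive voltage Vov = Vgs - Vt = 1.8 - 0.6 = 1.2 V
Step 2: W/L = 78/7 = 11.1429
Step 3: Id = 0.5 * 873 * 1.175e-07 * 11.1429 * 1.2^2
Step 4: Id = 8.23e-04 A

8.23e-04


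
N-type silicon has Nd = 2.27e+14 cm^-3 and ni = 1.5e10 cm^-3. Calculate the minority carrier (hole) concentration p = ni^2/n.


Step 1: Since Nd >> ni, n ≈ Nd = 2.27e+14 cm^-3
Step 2: p = ni^2 / n = (1.5e10)^2 / 2.27e+14
Step 3: p = 2.25e20 / 2.27e+14 = 9.91e+05 cm^-3

9.91e+05


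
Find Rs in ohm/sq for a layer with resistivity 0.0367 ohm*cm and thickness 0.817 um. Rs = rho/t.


Step 1: Convert thickness to cm: t = 0.817 um = 8.1700e-05 cm
Step 2: Rs = rho / t = 0.0367 / 8.1700e-05
Step 3: Rs = 449.2 ohm/sq

449.2


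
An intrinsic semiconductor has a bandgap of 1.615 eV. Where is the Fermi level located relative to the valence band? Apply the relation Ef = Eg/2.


Step 1: For an intrinsic semiconductor, the Fermi level sits at midgap.
Step 2: Ef = Eg / 2 = 1.615 / 2 = 0.8075 eV

0.8075


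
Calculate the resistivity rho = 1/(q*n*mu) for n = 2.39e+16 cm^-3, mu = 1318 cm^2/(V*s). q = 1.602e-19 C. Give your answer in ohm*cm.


Step 1: sigma = q * n * mu = 1.602e-19 * 2.39e+16 * 1318 = 5.04633e+00 S/cm
Step 2: rho = 1 / sigma = 1 / 5.04633e+00 = 0.1982 ohm*cm

0.1982


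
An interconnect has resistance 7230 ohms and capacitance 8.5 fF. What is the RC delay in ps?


Step 1: tau = R * C
Step 2: tau = 7230 * 8.5 fF = 7230 * 8.5e-15 F
Step 3: tau = 6.1455e-11 s = 61.455 ps

61.455


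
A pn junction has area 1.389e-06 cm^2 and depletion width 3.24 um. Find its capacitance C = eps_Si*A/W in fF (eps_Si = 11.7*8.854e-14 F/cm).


Step 1: eps_Si = 11.7 * 8.854e-14 = 1.035918e-12 F/cm
Step 2: W in cm = 3.24 * 1e-4 = 3.24e-04 cm
Step 3: C = 1.035918e-12 * 1.389e-06 / 3.24e-04 = 4.441019e-15 F
Step 4: C = 4.44 fF

4.44


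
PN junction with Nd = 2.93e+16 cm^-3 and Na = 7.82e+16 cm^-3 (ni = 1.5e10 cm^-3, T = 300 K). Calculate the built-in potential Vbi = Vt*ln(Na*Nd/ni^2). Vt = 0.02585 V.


Step 1: Compute Na*Nd/ni^2 = 7.82e+16 * 2.93e+16 / (1.5e10)^2 = 1.0183e+13
Step 2: ln(1.0183e+13) = 29.9517
Step 3: Vbi = 0.02585 * 29.9517 = 0.774 V

0.774


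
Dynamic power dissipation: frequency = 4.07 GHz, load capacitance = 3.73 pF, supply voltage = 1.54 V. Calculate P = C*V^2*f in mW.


Step 1: V^2 = 1.54^2 = 2.3716 V^2
Step 2: P = C*V^2*f = 3.73e-12 F * 2.3716 * 4.07e9 Hz
Step 3: P = 3.600349676e-02 W
Step 4: P = 36.003 mW

36.003


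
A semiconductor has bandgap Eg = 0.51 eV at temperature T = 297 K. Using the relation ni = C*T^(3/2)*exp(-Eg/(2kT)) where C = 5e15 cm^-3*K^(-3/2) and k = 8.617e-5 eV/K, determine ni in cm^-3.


Step 1: Compute kT = 8.617e-5 * 297 = 0.02559249 eV
Step 2: Exponent = -Eg/(2kT) = -0.51/(2*0.02559249) = -9.96386
Step 3: T^(3/2) = 297^1.5 = 5118.41
Step 4: ni = 5e15 * 5118.41 * exp(-9.96386) = 1.20e+15 cm^-3

1.20e+15


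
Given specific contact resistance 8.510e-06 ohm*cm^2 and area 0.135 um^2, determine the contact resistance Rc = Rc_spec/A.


Step 1: Convert area to cm^2: 0.135 um^2 = 1.3500e-09 cm^2
Step 2: Rc = Rc_spec / A = 8.510e-06 / 1.3500e-09
Step 3: Rc = 6.30e+03 ohms

6.30e+03


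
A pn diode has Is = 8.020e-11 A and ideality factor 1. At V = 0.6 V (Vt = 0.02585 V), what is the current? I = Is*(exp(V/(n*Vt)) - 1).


Step 1: V/(n*Vt) = 0.6/(1*0.02585) = 23.2108
Step 2: exp(23.2108) = 1.2032e+10
Step 3: I = 8.020e-11 * (1.2032e+10 - 1) = 9.65e-01 A

9.65e-01


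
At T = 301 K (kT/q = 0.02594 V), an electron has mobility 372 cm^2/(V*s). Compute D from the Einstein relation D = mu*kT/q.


Step 1: D = mu * (kT/q)
Step 2: D = 372 * 0.02594
Step 3: D = 9.65 cm^2/s

9.65


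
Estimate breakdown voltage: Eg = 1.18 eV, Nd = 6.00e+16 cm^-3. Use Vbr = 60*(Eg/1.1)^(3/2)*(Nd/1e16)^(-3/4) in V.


Step 1: Eg/1.1 = 1.18/1.1 = 1.072727
Step 2: (Eg/1.1)^1.5 = 1.072727^1.5 = 1.111051
Step 3: (Nd/1e16)^(-0.75) = (6.0)^(-0.75) = 0.260847
Step 4: Vbr = 60 * 1.111051 * 0.260847 = 17.4 V

17.4


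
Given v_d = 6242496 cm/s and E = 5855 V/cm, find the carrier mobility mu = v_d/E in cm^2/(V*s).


Step 1: mu = v_d / E
Step 2: mu = 6242496 / 5855
Step 3: mu = 1066.18 cm^2/(V*s)

1066.18


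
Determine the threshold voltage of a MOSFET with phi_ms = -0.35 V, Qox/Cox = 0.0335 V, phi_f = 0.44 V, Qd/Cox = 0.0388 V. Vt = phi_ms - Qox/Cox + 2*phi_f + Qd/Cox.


Step 1: Vt = phi_ms - Qox/Cox + 2*phi_f + Qd/Cox
Step 2: Vt = -0.35 - 0.0335 + 2*0.44 + 0.0388
Step 3: Vt = -0.35 - 0.0335 + 0.88 + 0.0388
Step 4: Vt = 0.5353 V

0.5353


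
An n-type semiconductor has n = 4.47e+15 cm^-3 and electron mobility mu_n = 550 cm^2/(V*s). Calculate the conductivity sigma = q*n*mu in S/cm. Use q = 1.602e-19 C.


Step 1: sigma = q * n * mu
Step 2: sigma = 1.602e-19 * 4.47e+15 * 550
Step 3: sigma = 3.939e-01 S/cm

3.939e-01


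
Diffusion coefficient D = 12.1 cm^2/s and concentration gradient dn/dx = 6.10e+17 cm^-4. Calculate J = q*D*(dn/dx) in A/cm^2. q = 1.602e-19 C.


Step 1: J = q * D * (dn/dx)
Step 2: J = 1.602e-19 * 12.1 * 6.10e+17
Step 3: J = 1.18e+00 A/cm^2

1.18e+00


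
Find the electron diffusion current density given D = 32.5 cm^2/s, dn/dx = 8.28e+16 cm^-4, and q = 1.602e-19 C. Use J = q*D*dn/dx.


Step 1: J = q * D * (dn/dx)
Step 2: J = 1.602e-19 * 32.5 * 8.28e+16
Step 3: J = 4.31e-01 A/cm^2

4.31e-01


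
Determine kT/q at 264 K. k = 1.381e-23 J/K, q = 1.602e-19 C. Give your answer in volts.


Step 1: kT = 1.381e-23 * 264 = 3.64584e-21 J
Step 2: Vt = kT/q = 3.64584e-21 / 1.602e-19
Step 3: Vt = 0.02276 V

0.02276


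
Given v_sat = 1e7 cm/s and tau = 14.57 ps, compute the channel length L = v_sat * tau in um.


Step 1: tau in seconds = 14.57 ps * 1e-12 = 1.4570e-11 s
Step 2: L = v_sat * tau = 1e7 * 1.4570e-11 = 1.4570e-04 cm
Step 3: L in um = 1.4570e-04 * 1e4 = 1.457 um

1.457


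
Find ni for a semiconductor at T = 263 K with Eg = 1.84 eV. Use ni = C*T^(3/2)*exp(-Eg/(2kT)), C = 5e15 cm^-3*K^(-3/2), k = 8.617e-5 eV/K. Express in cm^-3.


Step 1: Compute kT = 8.617e-5 * 263 = 0.02266271 eV
Step 2: Exponent = -Eg/(2kT) = -1.84/(2*0.02266271) = -40.59532
Step 3: T^(3/2) = 263^1.5 = 4265.14
Step 4: ni = 5e15 * 4265.14 * exp(-40.59532) = 5.00e+01 cm^-3

5.00e+01


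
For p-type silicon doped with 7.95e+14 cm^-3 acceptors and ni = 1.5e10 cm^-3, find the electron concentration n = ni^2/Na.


Step 1: Majority hole concentration p ≈ Na = 7.95e+14 cm^-3
Step 2: n = ni^2 / Na = (1.5e10)^2 / 7.95e+14
Step 3: n = 2.83e+05 cm^-3

2.83e+05


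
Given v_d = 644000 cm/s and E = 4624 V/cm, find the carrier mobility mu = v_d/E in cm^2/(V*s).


Step 1: mu = v_d / E
Step 2: mu = 644000 / 4624
Step 3: mu = 139.27 cm^2/(V*s)

139.27


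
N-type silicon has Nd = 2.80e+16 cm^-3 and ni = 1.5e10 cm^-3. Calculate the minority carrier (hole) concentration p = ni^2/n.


Step 1: Since Nd >> ni, n ≈ Nd = 2.80e+16 cm^-3
Step 2: p = ni^2 / n = (1.5e10)^2 / 2.80e+16
Step 3: p = 2.25e20 / 2.80e+16 = 8.04e+03 cm^-3

8.04e+03


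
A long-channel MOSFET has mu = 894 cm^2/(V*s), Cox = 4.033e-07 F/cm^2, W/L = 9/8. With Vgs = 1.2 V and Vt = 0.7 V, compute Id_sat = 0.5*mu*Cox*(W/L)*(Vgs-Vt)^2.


Step 1: Overdrive voltage Vov = Vgs - Vt = 1.2 - 0.7 = 0.5 V
Step 2: W/L = 9/8 = 1.125
Step 3: Id = 0.5 * 894 * 4.033e-07 * 1.125 * 0.5^2
Step 4: Id = 5.07e-05 A

5.07e-05


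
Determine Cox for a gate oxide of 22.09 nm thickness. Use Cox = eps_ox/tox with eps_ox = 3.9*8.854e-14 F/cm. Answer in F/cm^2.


Step 1: eps_ox = 3.9 * 8.854e-14 = 3.45306e-13 F/cm
Step 2: tox in cm = 22.09 nm * 1e-7 = 2.2090e-06 cm
Step 3: Cox = 3.45306e-13 / 2.2090e-06 = 1.56e-07 F/cm^2

1.56e-07


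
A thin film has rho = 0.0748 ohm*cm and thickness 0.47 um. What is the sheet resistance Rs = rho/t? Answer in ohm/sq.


Step 1: Convert thickness to cm: t = 0.47 um = 4.7000e-05 cm
Step 2: Rs = rho / t = 0.0748 / 4.7000e-05
Step 3: Rs = 1591.5 ohm/sq

1591.5


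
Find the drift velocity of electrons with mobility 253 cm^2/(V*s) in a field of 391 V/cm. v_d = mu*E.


Step 1: v_d = mu * E
Step 2: v_d = 253 * 391 = 98923
Step 3: v_d = 9.89e+04 cm/s

9.89e+04


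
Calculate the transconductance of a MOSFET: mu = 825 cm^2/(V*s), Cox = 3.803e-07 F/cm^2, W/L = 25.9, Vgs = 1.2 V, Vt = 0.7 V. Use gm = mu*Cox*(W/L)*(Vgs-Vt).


Step 1: Vov = Vgs - Vt = 1.2 - 0.7 = 0.5 V
Step 2: gm = mu * Cox * (W/L) * Vov
Step 3: gm = 825 * 3.803e-07 * 25.9 * 0.5 = 4.06e-03 S

4.06e-03
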